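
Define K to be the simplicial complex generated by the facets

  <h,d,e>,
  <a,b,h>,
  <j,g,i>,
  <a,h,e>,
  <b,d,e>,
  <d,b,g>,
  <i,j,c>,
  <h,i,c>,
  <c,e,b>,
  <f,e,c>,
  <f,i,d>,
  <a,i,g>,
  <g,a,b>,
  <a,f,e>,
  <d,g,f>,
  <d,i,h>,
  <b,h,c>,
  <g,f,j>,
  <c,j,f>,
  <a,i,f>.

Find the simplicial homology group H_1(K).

H_1 ≅ Z ⊕ Z/2.

Take the total order a < b < c < d < e < f < g < h < i < j on the vertex set. Then K (dimension 2) consists of the simplices:

  0-simplices (10): a, b, c, d, e, f, g, h, i, j
  1-simplices (30): ab, ae, af, ag, ah, ai, bc, bd, be, bg, bh, ce, cf, ch, ci, cj, de, df, dg, dh, di, ef, eh, fg, fi, fj, gi, gj, hi, ij
  2-simplices (20): abg, abh, aef, aeh, afi, agi, bce, bch, bde, bdg, cef, cfj, chi, cij, deh, dfg, dfi, dhi, fgj, gij

Hence C_0 ≅ Z^10, C_1 ≅ Z^30, C_2 ≅ Z^20.

The boundary map ∂_1: C_1 → C_0 sends each edge [p,q] (with p < q) to q − p. For instance
  ∂ij = j − i.
The resulting 10×30 matrix has rank 9, and its Smith normal form has invariant factors (1,1,1,1,1,1,1,1,1).

Boundary ∂_2: C_2 → C_1 sends each 2-simplex [p,q,r] to [q,r] − [p,r] + [p,q]. For instance
  ∂aeh = eh − ah + ae,
  ∂dhi = hi − di + dh.
The 30×20 boundary matrix has rank 20 and Smith normal form diag(1,1,1,1,1,1,1,1,1,1,1,1,1,1,1,1,1,1,1,2).

From H_k ≅ ker(∂_k) / im(∂_{k+1}) we obtain:

  H_1: rank ker ∂_1 − rank ∂_2 = (30 − 9) − 20 = 1, and ∂_2 has invariant factor 2 > 1, so H_1 ≅ Z ⊕ Z/2.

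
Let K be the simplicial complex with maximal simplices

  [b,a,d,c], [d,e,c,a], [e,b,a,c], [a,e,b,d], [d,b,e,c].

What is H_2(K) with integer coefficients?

H_2 = 0.

K has 5 vertices, 10 edges, 10 triangles, 5 3-simplices.
rank ∂_2 = 6, rank ∂_3 = 4 ⇒ b_2 = 10 − 6 − 4 = 0; all invariant factors of ∂_3 are 1 so no torsion. So H_2 = 0.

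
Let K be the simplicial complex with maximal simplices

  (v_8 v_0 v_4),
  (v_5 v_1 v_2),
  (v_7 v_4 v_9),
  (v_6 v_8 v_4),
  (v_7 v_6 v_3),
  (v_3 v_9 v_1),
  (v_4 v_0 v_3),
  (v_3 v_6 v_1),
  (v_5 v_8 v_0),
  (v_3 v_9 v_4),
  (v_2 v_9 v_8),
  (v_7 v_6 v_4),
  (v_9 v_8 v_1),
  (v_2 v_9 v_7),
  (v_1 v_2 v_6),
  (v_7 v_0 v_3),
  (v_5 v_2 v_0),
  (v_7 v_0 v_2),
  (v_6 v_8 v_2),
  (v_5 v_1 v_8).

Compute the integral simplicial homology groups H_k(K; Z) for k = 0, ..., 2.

H_0 = Z,  H_1 = Z ⊕ Z/2Z,  H_2 = 0.

We work with the vertex ordering v_0 < v_1 < v_2 < v_3 < v_4 < v_5 < v_6 < v_7 < v_8 < v_9. The simplices of K, each written with vertices in increasing order, are:

  0-simplices (10): [v_0], [v_1], [v_2], [v_3], [v_4], [v_5], [v_6], [v_7], [v_8], [v_9]
  1-simplices (30): (30 of them)
  2-simplices (20): (20 of them)

giving chain groups C_0 ≅ Z^10, C_1 ≅ Z^30, C_2 ≅ Z^20.

The boundary map ∂_1: C_1 → C_0 sends each edge [p,q] (with p < q) to q − p. For instance
  ∂[v_4,v_6] = [v_6] − [v_4].
The resulting 10×30 matrix has rank 9, and its Smith normal form has invariant factors (1,1,1,1,1,1,1,1,1).

The boundary map ∂_2: C_2 → C_1 acts by ∂[p,q,r] = [q,r] − [p,r] + [p,q]. For instance
  ∂[v_2,v_8,v_9] = [v_8,v_9] − [v_2,v_9] + [v_2,v_8],
  ∂[v_1,v_2,v_5] = [v_2,v_5] − [v_1,v_5] + [v_1,v_2].
The 30×20 boundary matrix has rank 20 and Smith normal form diag(1,1,1,1,1,1,1,1,1,1,1,1,1,1,1,1,1,1,1,2).

Computing H_k = (kernel of ∂_k) / (image of ∂_{k+1}):

  H_0: rank C_0 − rank ∂_1 = 10 − 9 = 1, and the invariant factors of ∂_1 are all 1, so H_0 = Z.
  H_1: rank ker ∂_1 − rank ∂_2 = (30 − 9) − 20 = 1, and ∂_2 has invariant factor 2 > 1, so H_1 = Z ⊕ Z/2Z.
  H_2: rank ker ∂_2 − rank ∂_3 = (20 − 20) − 0 = 0, and there is no ∂_3, so H_2 = 0.

As a check, the Euler characteristic is 10 − 30 + 20 = 0, which agrees with 1 − 1 + 0 = 0.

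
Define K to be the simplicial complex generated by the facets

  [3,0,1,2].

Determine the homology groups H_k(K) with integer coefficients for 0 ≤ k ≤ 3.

H_0 ≅ Z,  H_1 = 0,  H_2 = 0,  H_3 = 0.

Order the vertices as 0 < 1 < 2 < 3. Listing each simplex with vertices in this order, K has dimension 3 with simplices:

  0-simplices (4): [0], [1], [2], [3]
  1-simplices (6): [0,1], [0,2], [0,3], [1,2], [1,3], [2,3]
  2-simplices (4): [0,1,2], [0,1,3], [0,2,3], [1,2,3]
  3-simplices (1): [0,1,2,3]

giving chain groups C_0 ≅ Z^4, C_1 ≅ Z^6, C_2 ≅ Z^4, C_3 ≅ Z^1.

Boundary ∂_1: C_1 → C_0 sends each edge [p,q] (with p < q) to q − p. For instance
  ∂[0,2] = [2] − [0].
As a 4×6 matrix over Z this has rank 3, with invariant factors (1,1,1).

The boundary map ∂_2: C_2 → C_1 sends each 2-simplex [p,q,r] to [q,r] − [p,r] + [p,q]. For instance
  ∂[0,1,3] = [1,3] − [0,3] + [0,1],
  ∂[1,2,3] = [2,3] − [1,3] + [1,2].
As a 6×4 matrix over Z this has rank 3, with invariant factors (1,1,1).

∂_3: C_3 → C_2 sends each 3-simplex σ to the alternating sum Σ_i (−1)^i (σ with its i-th vertex removed). For instance
  ∂[0,1,2,3] = [1,2,3] − [0,2,3] + [0,1,3] − [0,1,2].
The resulting 4×1 matrix has rank 1, and its Smith normal form has invariant factors (1).

Now H_k = ker ∂_k / im ∂_{k+1}, so:

  H_0: rank C_0 − rank ∂_1 = 4 − 3 = 1, and the invariant factors of ∂_1 are all 1, so H_0 = Z.
  H_1: rank ker ∂_1 − rank ∂_2 = (6 − 3) − 3 = 0, and the invariant factors of ∂_2 are all 1, so H_1 = 0.
  H_2: rank ker ∂_2 − rank ∂_3 = (4 − 3) − 1 = 0, and the invariant factors of ∂_3 are all 1, so H_2 = 0.
  H_3: rank ker ∂_3 − rank ∂_4 = (1 − 1) − 0 = 0, and there is no ∂_4, so H_3 = 0.

(K is a triangulation of the 3-simplex.)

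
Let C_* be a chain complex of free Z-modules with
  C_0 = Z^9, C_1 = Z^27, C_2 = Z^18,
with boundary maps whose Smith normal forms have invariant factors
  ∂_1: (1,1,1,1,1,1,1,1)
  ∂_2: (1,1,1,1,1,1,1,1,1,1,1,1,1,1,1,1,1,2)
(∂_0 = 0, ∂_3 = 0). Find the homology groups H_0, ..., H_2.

H_0: b_0 = 9 − 0 − 8 = 1; torsion from ∂_1 factors > 1: none. So H_0 ≅ Z.
H_1: b_1 = 27 − 8 − 18 = 1; torsion from ∂_2 factors > 1: [2]. So H_1 ≅ Z ⊕ Z_2.
H_2: b_2 = 18 − 18 − 0 = 0; torsion from ∂_3 factors > 1: none. So H_2 ≅ 0.

H_0 ≅ Z,  H_1 ≅ Z ⊕ Z_2,  H_2 = 0.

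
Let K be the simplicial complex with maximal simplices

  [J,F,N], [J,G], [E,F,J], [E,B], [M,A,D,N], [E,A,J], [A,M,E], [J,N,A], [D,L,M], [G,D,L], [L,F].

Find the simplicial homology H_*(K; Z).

H_0 ≅ Z,  H_1 ≅ Z^2,  H_2 = 0,  H_3 = 0.

Take the total order A < B < D < E < F < G < J < L < M < N on the vertex set. Then K (dimension 3) consists of the simplices:

  0-simplices (10): A, B, D, E, F, G, J, L, M, N
  1-simplices (21): AD, AE, AJ, AM, AN, BE, DG, DL, DM, DN, EF, EJ, EM, FJ, FL, FN, GJ, GL, JN, LM, MN
  2-simplices (11): ADM, ADN, AEJ, AEM, AJN, AMN, DGL, DLM, DMN, EFJ, FJN
  3-simplices (1): ADMN

so the chain groups are C_0 ≅ Z^10, C_1 ≅ Z^21, C_2 ≅ Z^11, C_3 ≅ Z^1.

Boundary ∂_1: C_1 → C_0 is given by ∂[p,q] = [q] − [p]. For instance
  ∂AJ = J − A.
This gives a 10×21 integer matrix of rank 9; reducing to Smith normal form yields diagonal entries (1,1,1,1,1,1,1,1,1).

Boundary ∂_2: C_2 → C_1 maps a triangle to the signed sum of its edges. For instance
  ∂EFJ = FJ − EJ + EF,
  ∂DGL = GL − DL + DG.
This gives a 21×11 integer matrix of rank 10; reducing to Smith normal form yields diagonal entries (1,1,1,1,1,1,1,1,1,1).

Boundary ∂_3: C_3 → C_2 sends each 3-simplex σ to the alternating sum Σ_i (−1)^i (σ with its i-th vertex removed). For instance
  ∂ADMN = DMN − AMN + ADN − ADM.
The 11×1 boundary matrix has rank 1 and Smith normal form diag(1).

From H_k ≅ ker(∂_k) / im(∂_{k+1}) we obtain:

  H_0: rank C_0 − rank ∂_1 = 10 − 9 = 1, and the invariant factors of ∂_1 are all 1, so H_0 ≅ Z.
  H_1: rank ker ∂_1 − rank ∂_2 = (21 − 9) − 10 = 2, and the invariant factors of ∂_2 are all 1, so H_1 ≅ Z^2.
  H_2: rank ker ∂_2 − rank ∂_3 = (11 − 10) − 1 = 0, and the invariant factors of ∂_3 are all 1, so H_2 ≅ 0.
  H_3: rank ker ∂_3 − rank ∂_4 = (1 − 1) − 0 = 0, and there is no ∂_4, so H_3 ≅ 0.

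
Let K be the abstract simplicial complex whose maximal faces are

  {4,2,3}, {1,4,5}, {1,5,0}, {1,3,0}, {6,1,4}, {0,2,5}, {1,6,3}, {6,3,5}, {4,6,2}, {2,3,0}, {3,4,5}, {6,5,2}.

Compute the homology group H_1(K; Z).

Order the vertices as 0 < 1 < 2 < 3 < 4 < 5 < 6. Listing each simplex with vertices in this order, K has dimension 2 with simplices:

  0-simplices (7): [0], [1], [2], [3], [4], [5], [6]
  1-simplices (18): [0,1], [0,2], [0,3], [0,5], [1,3], [1,4], [1,5], [1,6], [2,3], [2,4], [2,5], [2,6], [3,4], [3,5], [3,6], [4,5], [4,6], [5,6]
  2-simplices (12): [0,1,3], [0,1,5], [0,2,3], [0,2,5], [1,3,6], [1,4,5], [1,4,6], [2,3,4], [2,4,6], [2,5,6], [3,4,5], [3,5,6]

Hence C_0 ≅ Z^7, C_1 ≅ Z^18, C_2 ≅ Z^12.

∂_1: C_1 → C_0 is given by ∂[p,q] = [q] − [p].
The resulting 7×18 matrix has rank 6, and its Smith normal form has invariant factors (1,1,1,1,1,1).

The boundary map ∂_2: C_2 → C_1 sends each 2-simplex [p,q,r] to [q,r] − [p,r] + [p,q]. For instance
  ∂[3,5,6] = [5,6] − [3,6] + [3,5],
  ∂[1,4,5] = [4,5] − [1,5] + [1,4].
The resulting 18×12 matrix has rank 12, and its Smith normal form has invariant factors (1,1,1,1,1,1,1,1,1,1,1,2).

Reading off H_k = ker ∂_k / im ∂_{k+1}:

  H_1: rank ker ∂_1 − rank ∂_2 = (18 − 6) − 12 = 0, and ∂_2 has invariant factor 2 > 1, so H_1 = Z/2.

H_1 = Z/2.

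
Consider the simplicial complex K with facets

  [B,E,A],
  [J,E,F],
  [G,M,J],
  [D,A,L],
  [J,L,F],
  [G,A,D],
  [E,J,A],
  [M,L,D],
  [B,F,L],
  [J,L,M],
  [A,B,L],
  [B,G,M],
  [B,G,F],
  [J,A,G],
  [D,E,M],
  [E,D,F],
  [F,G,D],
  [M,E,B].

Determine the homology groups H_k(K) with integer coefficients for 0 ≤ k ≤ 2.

Order the vertices as A < B < D < E < F < G < J < L < M. Listing each simplex with vertices in this order, K has dimension 2 with simplices:

  0-simplices (9): A, B, D, E, F, G, J, L, M
  1-simplices (27): AB, AD, AE, AG, AJ, AL, BE, BF, BG, BL, BM, DE, DF, DG, DL, DM, EF, EJ, EM, FG, FJ, FL, GJ, GM, JL, JM, LM
  2-simplices (18): ABE, ABL, ADG, ADL, AEJ, AGJ, BEM, BFG, BFL, BGM, DEF, DEM, DFG, DLM, EFJ, FJL, GJM, JLM

so the chain groups are C_0 ≅ Z^9, C_1 ≅ Z^27, C_2 ≅ Z^18.

Boundary ∂_1: C_1 → C_0 sends each edge [p,q] (with p < q) to q − p. For instance
  ∂BF = F − B.
The resulting 9×27 matrix has rank 8, and its Smith normal form has invariant factors (1,1,1,1,1,1,1,1).

∂_2: C_2 → C_1 maps a triangle to the signed sum of its edges. For instance
  ∂DEM = EM − DM + DE,
  ∂JLM = LM − JM + JL.
The resulting 27×18 matrix has rank 17, and its Smith normal form has invariant factors (1,1,1,1,1,1,1,1,1,1,1,1,1,1,1,1,1).

Now H_k = ker ∂_k / im ∂_{k+1}, so:

  H_0: rank C_0 − rank ∂_1 = 9 − 8 = 1, and the invariant factors of ∂_1 are all 1, so H_0 ≅ Z.
  H_1: rank ker ∂_1 − rank ∂_2 = (27 − 8) − 17 = 2, and the invariant factors of ∂_2 are all 1, so H_1 ≅ Z^2.
  H_2: rank ker ∂_2 − rank ∂_3 = (18 − 17) − 0 = 1, and there is no ∂_3, so H_2 ≅ Z.

H_0 ≅ Z,  H_1 ≅ Z^2,  H_2 ≅ Z.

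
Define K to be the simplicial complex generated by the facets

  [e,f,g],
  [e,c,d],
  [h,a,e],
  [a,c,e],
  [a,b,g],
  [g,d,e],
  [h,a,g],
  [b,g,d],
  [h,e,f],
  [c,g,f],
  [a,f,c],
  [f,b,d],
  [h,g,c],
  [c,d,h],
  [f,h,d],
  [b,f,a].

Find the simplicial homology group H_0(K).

H_0 = Z.

Take the total order a < b < c < d < e < f < g < h on the vertex set. Then K (dimension 2) consists of the simplices:

  0-simplices (8): a, b, c, d, e, f, g, h
  1-simplices (24): ab, ac, ae, af, ag, ah, bd, bf, bg, cd, ce, cf, cg, ch, de, df, dg, dh, ef, eg, eh, fg, fh, gh
  2-simplices (16): abf, abg, ace, acf, aeh, agh, bdf, bdg, cde, cdh, cfg, cgh, deg, dfh, efg, efh

Hence C_0 ≅ Z^8, C_1 ≅ Z^24, C_2 ≅ Z^16.

∂_1: C_1 → C_0 sends each edge [p,q] (with p < q) to q − p. For instance
  ∂ag = g − a.
As a 8×24 matrix over Z this has rank 7, with invariant factors (1,1,1,1,1,1,1).

The boundary map ∂_2: C_2 → C_1 maps a triangle to the signed sum of its edges. For instance
  ∂bdg = dg − bg + bd,
  ∂deg = eg − dg + de.
As a 24×16 matrix over Z this has rank 15, with invariant factors (1,1,1,1,1,1,1,1,1,1,1,1,1,1,1).

From H_k ≅ ker(∂_k) / im(∂_{k+1}) we obtain:

  H_0: rank C_0 − rank ∂_1 = 8 − 7 = 1, and the invariant factors of ∂_1 are all 1, so H_0 = Z.

(K is a triangulation of the torus T^2.)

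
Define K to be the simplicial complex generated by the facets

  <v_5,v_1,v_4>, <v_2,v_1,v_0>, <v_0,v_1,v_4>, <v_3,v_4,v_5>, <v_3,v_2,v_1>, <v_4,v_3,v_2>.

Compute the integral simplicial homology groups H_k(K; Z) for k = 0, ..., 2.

K has 6 vertices, 12 edges, 6 triangles.
rank ∂_0 = 0, rank ∂_1 = 5 ⇒ b_0 = 6 − 0 − 5 = 1; all invariant factors of ∂_1 are 1 so no torsion. So H_0 = Z.
rank ∂_1 = 5, rank ∂_2 = 6 ⇒ b_1 = 12 − 5 − 6 = 1; all invariant factors of ∂_2 are 1 so no torsion. So H_1 = Z.
rank ∂_2 = 6, rank ∂_3 = 0 ⇒ b_2 = 6 − 6 − 0 = 0. So H_2 = 0.

H_0 ≅ Z,  H_1 ≅ Z,  H_2 = 0.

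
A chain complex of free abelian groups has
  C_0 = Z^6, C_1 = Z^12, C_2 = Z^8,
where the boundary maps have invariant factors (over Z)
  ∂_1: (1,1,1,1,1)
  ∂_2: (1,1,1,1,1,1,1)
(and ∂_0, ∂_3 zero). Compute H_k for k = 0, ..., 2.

H_0: b_0 = 6 − 0 − 5 = 1; torsion from ∂_1 factors > 1: none. So H_0 ≅ Z.
H_1: b_1 = 12 − 5 − 7 = 0; torsion from ∂_2 factors > 1: none. So H_1 ≅ 0.
H_2: b_2 = 8 − 7 − 0 = 1; torsion from ∂_3 factors > 1: none. So H_2 ≅ Z.

H_0 ≅ Z,  H_1 = 0,  H_2 ≅ Z.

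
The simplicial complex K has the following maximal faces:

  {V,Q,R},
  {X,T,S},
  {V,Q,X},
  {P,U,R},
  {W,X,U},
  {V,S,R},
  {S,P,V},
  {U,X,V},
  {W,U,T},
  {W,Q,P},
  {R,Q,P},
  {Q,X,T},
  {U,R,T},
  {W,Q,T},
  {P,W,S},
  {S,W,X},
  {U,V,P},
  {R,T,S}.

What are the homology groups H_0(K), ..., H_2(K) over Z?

H_0 = Z,  H_1 = Z ⊕ Z/2Z,  H_2 = 0.

Take the total order P < Q < R < S < T < U < V < W < X on the vertex set. Then K (dimension 2) consists of the simplices:

  0-simplices (9): P, Q, R, S, T, U, V, W, X
  1-simplices (27): PQ, PR, PS, PU, PV, PW, QR, QT, QV, QW, QX, RS, RT, RU, RV, ST, SV, SW, SX, TU, TW, TX, UV, UW, UX, VX, WX
  2-simplices (18): PQR, PQW, PRU, PSV, PSW, PUV, QRV, QTW, QTX, QVX, RST, RSV, RTU, STX, SWX, TUW, UVX, UWX

Hence C_0 ≅ Z^9, C_1 ≅ Z^27, C_2 ≅ Z^18.

Boundary ∂_1: C_1 → C_0 maps an edge to its endpoints' difference, ∂[p,q] = q − p.
This gives a 9×27 integer matrix of rank 8; reducing to Smith normal form yields diagonal entries (1,1,1,1,1,1,1,1).

∂_2: C_2 → C_1 maps a triangle to the signed sum of its edges. For instance
  ∂UVX = VX − UX + UV,
  ∂PSW = SW − PW + PS.
As a 27×18 matrix over Z this has rank 18, with invariant factors (1,1,1,1,1,1,1,1,1,1,1,1,1,1,1,1,1,2).

Reading off H_k = ker ∂_k / im ∂_{k+1}:

  H_0: rank C_0 − rank ∂_1 = 9 − 8 = 1, and the invariant factors of ∂_1 are all 1, so H_0 ≅ Z.
  H_1: rank ker ∂_1 − rank ∂_2 = (27 − 8) − 18 = 1, and ∂_2 has invariant factor 2 > 1, so H_1 ≅ Z ⊕ Z/2Z.
  H_2: rank ker ∂_2 − rank ∂_3 = (18 − 18) − 0 = 0, and there is no ∂_3, so H_2 ≅ 0.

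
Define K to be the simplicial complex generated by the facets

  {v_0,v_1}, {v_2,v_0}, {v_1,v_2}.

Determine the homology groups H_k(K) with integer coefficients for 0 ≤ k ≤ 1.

H_0 = Z,  H_1 = Z.

Take the total order v_0 < v_1 < v_2 on the vertex set. Then K (dimension 1) consists of the simplices:

  0-simplices (3): [v_0], [v_1], [v_2]
  1-simplices (3): [v_0,v_1], [v_0,v_2], [v_1,v_2]

giving chain groups C_0 ≅ Z^3, C_1 ≅ Z^3.

∂_1: C_1 → C_0 sends each edge [p,q] (with p < q) to q − p. For instance
  ∂[v_0,v_2] = [v_2] − [v_0].
This gives a 3×3 integer matrix of rank 2; reducing to Smith normal form yields diagonal entries (1,1).

Now H_k = ker ∂_k / im ∂_{k+1}, so:

  H_0: rank C_0 − rank ∂_1 = 3 − 2 = 1, and the invariant factors of ∂_1 are all 1, so H_0 = Z.
  H_1: rank ker ∂_1 − rank ∂_2 = (3 − 2) − 0 = 1, and there is no ∂_2, so H_1 = Z.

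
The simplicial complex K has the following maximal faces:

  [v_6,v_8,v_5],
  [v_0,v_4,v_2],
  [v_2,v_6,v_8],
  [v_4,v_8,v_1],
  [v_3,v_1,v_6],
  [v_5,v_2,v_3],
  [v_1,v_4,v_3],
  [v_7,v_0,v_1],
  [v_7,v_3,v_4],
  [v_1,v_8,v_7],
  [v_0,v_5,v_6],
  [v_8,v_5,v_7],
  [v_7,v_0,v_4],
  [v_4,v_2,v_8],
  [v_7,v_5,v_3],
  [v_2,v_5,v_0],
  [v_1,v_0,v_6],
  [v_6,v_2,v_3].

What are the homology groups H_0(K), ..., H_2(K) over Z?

H_0 = Z,  H_1 = Z ⊕ Z_2,  H_2 = 0.

Order the vertices as v_0 < v_1 < v_2 < v_3 < v_4 < v_5 < v_6 < v_7 < v_8. Listing each simplex with vertices in this order, K has dimension 2 with simplices:

  0-simplices (9): [v_0], [v_1], [v_2], [v_3], [v_4], [v_5], [v_6], [v_7], [v_8]
  1-simplices (27): (27 of them)
  2-simplices (18): (18 of them)

giving chain groups C_0 ≅ Z^9, C_1 ≅ Z^27, C_2 ≅ Z^18.

The boundary map ∂_1: C_1 → C_0 sends each edge [p,q] (with p < q) to q − p. For instance
  ∂[v_5,v_8] = [v_8] − [v_5].
This gives a 9×27 integer matrix of rank 8; reducing to Smith normal form yields diagonal entries (1,1,1,1,1,1,1,1).

∂_2: C_2 → C_1 maps a triangle to the signed sum of its edges. For instance
  ∂[v_2,v_3,v_5] = [v_3,v_5] − [v_2,v_5] + [v_2,v_3],
  ∂[v_5,v_6,v_8] = [v_6,v_8] − [v_5,v_8] + [v_5,v_6].
This gives a 27×18 integer matrix of rank 18; reducing to Smith normal form yields diagonal entries (1,1,1,1,1,1,1,1,1,1,1,1,1,1,1,1,1,2).

Now H_k = ker ∂_k / im ∂_{k+1}, so:

  H_0: rank C_0 − rank ∂_1 = 9 − 8 = 1, and the invariant factors of ∂_1 are all 1, so H_0 ≅ Z.
  H_1: rank ker ∂_1 − rank ∂_2 = (27 − 8) − 18 = 1, and ∂_2 has invariant factor 2 > 1, so H_1 ≅ Z ⊕ Z_2.
  H_2: rank ker ∂_2 − rank ∂_3 = (18 − 18) − 0 = 0, and there is no ∂_3, so H_2 ≅ 0.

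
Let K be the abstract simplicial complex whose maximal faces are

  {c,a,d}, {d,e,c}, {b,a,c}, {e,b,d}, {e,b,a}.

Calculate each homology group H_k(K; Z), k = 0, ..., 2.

H_0 ≅ Z,  H_1 ≅ Z,  H_2 = 0.

We work with the vertex ordering a < b < c < d < e. The simplices of K, each written with vertices in increasing order, are:

  0-simplices (5): a, b, c, d, e
  1-simplices (10): ab, ac, ad, ae, bc, bd, be, cd, ce, de
  2-simplices (5): abc, abe, acd, bde, cde

giving chain groups C_0 ≅ Z^5, C_1 ≅ Z^10, C_2 ≅ Z^5.

∂_1: C_1 → C_0 maps an edge to its endpoints' difference, ∂[p,q] = q − p. For instance
  ∂ac = c − a.
As a 5×10 matrix over Z this has rank 4, with invariant factors (1,1,1,1).

∂_2: C_2 → C_1 sends each 2-simplex [p,q,r] to [q,r] − [p,r] + [p,q]. For instance
  ∂acd = cd − ad + ac,
  ∂bde = de − be + bd.
This gives a 10×5 integer matrix of rank 5; reducing to Smith normal form yields diagonal entries (1,1,1,1,1).

Computing H_k = (kernel of ∂_k) / (image of ∂_{k+1}):

  H_0: rank C_0 − rank ∂_1 = 5 − 4 = 1, and the invariant factors of ∂_1 are all 1, so H_0 = Z.
  H_1: rank ker ∂_1 − rank ∂_2 = (10 − 4) − 5 = 1, and the invariant factors of ∂_2 are all 1, so H_1 = Z.
  H_2: rank ker ∂_2 − rank ∂_3 = (5 − 5) − 0 = 0, and there is no ∂_3, so H_2 = 0.

(K is a triangulation of the Möbius band.)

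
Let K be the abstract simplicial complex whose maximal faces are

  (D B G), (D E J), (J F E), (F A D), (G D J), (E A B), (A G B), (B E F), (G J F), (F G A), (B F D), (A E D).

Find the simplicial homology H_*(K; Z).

We work with the vertex ordering A < B < D < E < F < G < J. The simplices of K, each written with vertices in increasing order, are:

  0-simplices (7): A, B, D, E, F, G, J
  1-simplices (18): AB, AD, AE, AF, AG, BD, BE, BF, BG, DE, DF, DG, DJ, EF, EJ, FG, FJ, GJ
  2-simplices (12): ABE, ABG, ADE, ADF, AFG, BDF, BDG, BEF, DEJ, DGJ, EFJ, FGJ

giving chain groups C_0 ≅ Z^7, C_1 ≅ Z^18, C_2 ≅ Z^12.

∂_1: C_1 → C_0 is given by ∂[p,q] = [q] − [p].
The 7×18 boundary matrix has rank 6 and Smith normal form diag(1,1,1,1,1,1).

The boundary map ∂_2: C_2 → C_1 maps a triangle to the signed sum of its edges. For instance
  ∂DEJ = EJ − DJ + DE,
  ∂EFJ = FJ − EJ + EF.
This gives a 18×12 integer matrix of rank 12; reducing to Smith normal form yields diagonal entries (1,1,1,1,1,1,1,1,1,1,1,2).

From H_k ≅ ker(∂_k) / im(∂_{k+1}) we obtain:

  H_0: rank C_0 − rank ∂_1 = 7 − 6 = 1, and the invariant factors of ∂_1 are all 1, so H_0 ≅ Z.
  H_1: rank ker ∂_1 − rank ∂_2 = (18 − 6) − 12 = 0, and ∂_2 has invariant factor 2 > 1, so H_1 ≅ Z/2Z.
  H_2: rank ker ∂_2 − rank ∂_3 = (12 − 12) − 0 = 0, and there is no ∂_3, so H_2 ≅ 0.

As a check, the Euler characteristic is 7 − 18 + 12 = 1, which agrees with 1 − 0 + 0 = 1.

H_0 = Z,  H_1 = Z/2Z,  H_2 = 0.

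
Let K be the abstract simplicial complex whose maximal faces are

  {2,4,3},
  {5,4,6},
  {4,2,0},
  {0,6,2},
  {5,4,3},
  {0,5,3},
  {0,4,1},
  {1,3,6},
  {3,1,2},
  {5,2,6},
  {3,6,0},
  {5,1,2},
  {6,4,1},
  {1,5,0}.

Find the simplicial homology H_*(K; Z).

Order the vertices as 0 < 1 < 2 < 3 < 4 < 5 < 6. Listing each simplex with vertices in this order, K has dimension 2 with simplices:

  0-simplices (7): [0], [1], [2], [3], [4], [5], [6]
  1-simplices (21): [0,1], [0,2], [0,3], [0,4], [0,5], [0,6], [1,2], [1,3], [1,4], [1,5], [1,6], [2,3], [2,4], [2,5], [2,6], [3,4], [3,5], [3,6], [4,5], [4,6], [5,6]
  2-simplices (14): [0,1,4], [0,1,5], [0,2,4], [0,2,6], [0,3,5], [0,3,6], [1,2,3], [1,2,5], [1,3,6], [1,4,6], [2,3,4], [2,5,6], [3,4,5], [4,5,6]

Hence C_0 ≅ Z^7, C_1 ≅ Z^21, C_2 ≅ Z^14.

Boundary ∂_1: C_1 → C_0 maps an edge to its endpoints' difference, ∂[p,q] = q − p.
As a 7×21 matrix over Z this has rank 6, with invariant factors (1,1,1,1,1,1).

∂_2: C_2 → C_1 sends each 2-simplex [p,q,r] to [q,r] − [p,r] + [p,q]. For instance
  ∂[0,1,5] = [1,5] − [0,5] + [0,1],
  ∂[0,2,6] = [2,6] − [0,6] + [0,2].
The 21×14 boundary matrix has rank 13 and Smith normal form diag(1,1,1,1,1,1,1,1,1,1,1,1,1).

Computing H_k = (kernel of ∂_k) / (image of ∂_{k+1}):

  H_0: rank C_0 − rank ∂_1 = 7 − 6 = 1, and the invariant factors of ∂_1 are all 1, so H_0 ≅ Z.
  H_1: rank ker ∂_1 − rank ∂_2 = (21 − 6) − 13 = 2, and the invariant factors of ∂_2 are all 1, so H_1 ≅ Z^2.
  H_2: rank ker ∂_2 − rank ∂_3 = (14 − 13) − 0 = 1, and there is no ∂_3, so H_2 ≅ Z.

As a check, the Euler characteristic is 7 − 21 + 14 = 0, which agrees with 1 − 2 + 1 = 0.

H_0 ≅ Z,  H_1 ≅ Z^2,  H_2 ≅ Z.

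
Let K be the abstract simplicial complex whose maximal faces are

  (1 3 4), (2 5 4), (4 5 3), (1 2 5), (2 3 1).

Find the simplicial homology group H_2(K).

H_2 ≅ 0.

Fix the vertex order 1 < 2 < 3 < 4 < 5 and write every simplex with vertices in increasing order. Then dim K = 2 and the simplices of K are:

  0-simplices (5): [1], [2], [3], [4], [5]
  1-simplices (10): [1,2], [1,3], [1,4], [1,5], [2,3], [2,4], [2,5], [3,4], [3,5], [4,5]
  2-simplices (5): [1,2,3], [1,2,5], [1,3,4], [2,4,5], [3,4,5]

giving chain groups C_0 ≅ Z^5, C_1 ≅ Z^10, C_2 ≅ Z^5.

The boundary map ∂_1: C_1 → C_0 sends each edge [p,q] (with p < q) to q − p. For instance
  ∂[4,5] = [5] − [4].
The 5×10 boundary matrix has rank 4 and Smith normal form diag(1,1,1,1).

The boundary map ∂_2: C_2 → C_1 sends each 2-simplex [p,q,r] to [q,r] − [p,r] + [p,q]. For instance
  ∂[3,4,5] = [4,5] − [3,5] + [3,4],
  ∂[1,2,3] = [2,3] − [1,3] + [1,2].
The resulting 10×5 matrix has rank 5, and its Smith normal form has invariant factors (1,1,1,1,1).

Now H_k = ker ∂_k / im ∂_{k+1}, so:

  H_2: rank ker ∂_2 − rank ∂_3 = (5 − 5) − 0 = 0, and there is no ∂_3, so H_2 ≅ 0.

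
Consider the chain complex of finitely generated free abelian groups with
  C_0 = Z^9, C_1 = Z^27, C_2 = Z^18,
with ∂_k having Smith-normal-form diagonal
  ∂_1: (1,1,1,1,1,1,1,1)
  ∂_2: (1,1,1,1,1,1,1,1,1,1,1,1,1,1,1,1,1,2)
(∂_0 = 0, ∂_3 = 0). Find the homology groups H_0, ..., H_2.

H_0: b_0 = 9 − 0 − 8 = 1; torsion from ∂_1 factors > 1: none. So H_0 ≅ Z.
H_1: b_1 = 27 − 8 − 18 = 1; torsion from ∂_2 factors > 1: [2]. So H_1 ≅ Z × Z/2.
H_2: b_2 = 18 − 18 − 0 = 0; torsion from ∂_3 factors > 1: none. So H_2 ≅ 0.

H_0 ≅ Z,  H_1 ≅ Z × Z/2,  H_2 = 0.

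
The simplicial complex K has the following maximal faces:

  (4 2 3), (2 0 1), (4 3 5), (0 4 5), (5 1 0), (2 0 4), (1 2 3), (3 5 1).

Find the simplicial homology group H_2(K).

H_2 = Z.

Fix the vertex order 0 < 1 < 2 < 3 < 4 < 5 and write every simplex with vertices in increasing order. Then dim K = 2 and the simplices of K are:

  0-simplices (6): [0], [1], [2], [3], [4], [5]
  1-simplices (12): [0,1], [0,2], [0,4], [0,5], [1,2], [1,3], [1,5], [2,3], [2,4], [3,4], [3,5], [4,5]
  2-simplices (8): [0,1,2], [0,1,5], [0,2,4], [0,4,5], [1,2,3], [1,3,5], [2,3,4], [3,4,5]

so the chain groups are C_0 ≅ Z^6, C_1 ≅ Z^12, C_2 ≅ Z^8.

The boundary map ∂_1: C_1 → C_0 sends each edge [p,q] (with p < q) to q − p.
As a 6×12 matrix over Z this has rank 5, with invariant factors (1,1,1,1,1).

The boundary map ∂_2: C_2 → C_1 acts by ∂[p,q,r] = [q,r] − [p,r] + [p,q]. For instance
  ∂[3,4,5] = [4,5] − [3,5] + [3,4],
  ∂[0,4,5] = [4,5] − [0,5] + [0,4].
This gives a 12×8 integer matrix of rank 7; reducing to Smith normal form yields diagonal entries (1,1,1,1,1,1,1).

From H_k ≅ ker(∂_k) / im(∂_{k+1}) we obtain:

  H_2: rank ker ∂_2 − rank ∂_3 = (8 − 7) − 0 = 1, and there is no ∂_3, so H_2 ≅ Z.

(K is a triangulation of the 2-sphere S^2.)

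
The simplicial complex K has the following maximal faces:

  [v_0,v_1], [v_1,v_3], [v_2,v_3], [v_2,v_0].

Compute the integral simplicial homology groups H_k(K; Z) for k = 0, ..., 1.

We work with the vertex ordering v_0 < v_1 < v_2 < v_3. The simplices of K, each written with vertices in increasing order, are:

  0-simplices (4): [v_0], [v_1], [v_2], [v_3]
  1-simplices (4): [v_0,v_1], [v_0,v_2], [v_1,v_3], [v_2,v_3]

so the chain groups are C_0 ≅ Z^4, C_1 ≅ Z^4.

The boundary map ∂_1: C_1 → C_0 maps an edge to its endpoints' difference, ∂[p,q] = q − p. For instance
  ∂[v_2,v_3] = [v_3] − [v_2].
This gives a 4×4 integer matrix of rank 3; reducing to Smith normal form yields diagonal entries (1,1,1).

Reading off H_k = ker ∂_k / im ∂_{k+1}:

  H_0: rank C_0 − rank ∂_1 = 4 − 3 = 1, and the invariant factors of ∂_1 are all 1, so H_0 = Z.
  H_1: rank ker ∂_1 − rank ∂_2 = (4 − 3) − 0 = 1, and there is no ∂_2, so H_1 = Z.

As a check, the Euler characteristic is 4 − 4 = 0, which agrees with 1 − 1 = 0.

H_0 = Z,  H_1 = Z.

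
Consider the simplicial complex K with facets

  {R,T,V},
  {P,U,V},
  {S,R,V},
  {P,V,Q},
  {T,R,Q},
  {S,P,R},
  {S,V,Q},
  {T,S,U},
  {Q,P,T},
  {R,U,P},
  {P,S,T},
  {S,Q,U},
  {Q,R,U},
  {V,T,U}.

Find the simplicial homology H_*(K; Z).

We work with the vertex ordering P < Q < R < S < T < U < V. The simplices of K, each written with vertices in increasing order, are:

  0-simplices (7): P, Q, R, S, T, U, V
  1-simplices (21): PQ, PR, PS, PT, PU, PV, QR, QS, QT, QU, QV, RS, RT, RU, RV, ST, SU, SV, TU, TV, UV
  2-simplices (14): PQT, PQV, PRS, PRU, PST, PUV, QRT, QRU, QSU, QSV, RSV, RTV, STU, TUV

giving chain groups C_0 ≅ Z^7, C_1 ≅ Z^21, C_2 ≅ Z^14.

The boundary map ∂_1: C_1 → C_0 maps an edge to its endpoints' difference, ∂[p,q] = q − p. For instance
  ∂RU = U − R.
The 7×21 boundary matrix has rank 6 and Smith normal form diag(1,1,1,1,1,1).

∂_2: C_2 → C_1 sends each 2-simplex [p,q,r] to [q,r] − [p,r] + [p,q]. For instance
  ∂QSV = SV − QV + QS,
  ∂PUV = UV − PV + PU.
As a 21×14 matrix over Z this has rank 13, with invariant factors (1,1,1,1,1,1,1,1,1,1,1,1,1).

Computing H_k = (kernel of ∂_k) / (image of ∂_{k+1}):

  H_0: rank C_0 − rank ∂_1 = 7 − 6 = 1, and the invariant factors of ∂_1 are all 1, so H_0 = Z.
  H_1: rank ker ∂_1 − rank ∂_2 = (21 − 6) − 13 = 2, and the invariant factors of ∂_2 are all 1, so H_1 = Z^2.
  H_2: rank ker ∂_2 − rank ∂_3 = (14 − 13) − 0 = 1, and there is no ∂_3, so H_2 = Z.

(K is a triangulation of the torus T^2.)

H_0 = Z,  H_1 = Z^2,  H_2 = Z.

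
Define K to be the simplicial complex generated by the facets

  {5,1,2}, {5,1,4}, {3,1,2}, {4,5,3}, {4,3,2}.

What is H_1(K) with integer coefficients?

H_1 = Z.

Take the total order 1 < 2 < 3 < 4 < 5 on the vertex set. Then K (dimension 2) consists of the simplices:

  0-simplices (5): [1], [2], [3], [4], [5]
  1-simplices (10): [1,2], [1,3], [1,4], [1,5], [2,3], [2,4], [2,5], [3,4], [3,5], [4,5]
  2-simplices (5): [1,2,3], [1,2,5], [1,4,5], [2,3,4], [3,4,5]

Hence C_0 ≅ Z^5, C_1 ≅ Z^10, C_2 ≅ Z^5.

The boundary map ∂_1: C_1 → C_0 is given by ∂[p,q] = [q] − [p]. For instance
  ∂[1,5] = [5] − [1].
This gives a 5×10 integer matrix of rank 4; reducing to Smith normal form yields diagonal entries (1,1,1,1).

The boundary map ∂_2: C_2 → C_1 sends each 2-simplex [p,q,r] to [q,r] − [p,r] + [p,q]. For instance
  ∂[2,3,4] = [3,4] − [2,4] + [2,3],
  ∂[1,2,3] = [2,3] − [1,3] + [1,2].
The 10×5 boundary matrix has rank 5 and Smith normal form diag(1,1,1,1,1).

Reading off H_k = ker ∂_k / im ∂_{k+1}:

  H_1: rank ker ∂_1 − rank ∂_2 = (10 − 4) − 5 = 1, and the invariant factors of ∂_2 are all 1, so H_1 ≅ Z.

(K is a triangulation of the Möbius band.)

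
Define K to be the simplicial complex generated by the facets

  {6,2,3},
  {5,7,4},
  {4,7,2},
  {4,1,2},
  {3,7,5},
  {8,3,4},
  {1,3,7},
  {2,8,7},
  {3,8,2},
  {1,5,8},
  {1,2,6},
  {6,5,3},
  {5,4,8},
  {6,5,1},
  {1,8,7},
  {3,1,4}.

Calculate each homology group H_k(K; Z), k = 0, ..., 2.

We work with the vertex ordering 1 < 2 < 3 < 4 < 5 < 6 < 7 < 8. The simplices of K, each written with vertices in increasing order, are:

  0-simplices (8): [1], [2], [3], [4], [5], [6], [7], [8]
  1-simplices (24): (24 of them)
  2-simplices (16): [1,2,4], [1,2,6], [1,3,4], [1,3,7], [1,5,6], [1,5,8], [1,7,8], [2,3,6], [2,3,8], [2,4,7], [2,7,8], [3,4,8], [3,5,6], [3,5,7], [4,5,7], [4,5,8]

Hence C_0 ≅ Z^8, C_1 ≅ Z^24, C_2 ≅ Z^16.

∂_1: C_1 → C_0 is given by ∂[p,q] = [q] − [p]. For instance
  ∂[1,8] = [8] − [1].
As a 8×24 matrix over Z this has rank 7, with invariant factors (1,1,1,1,1,1,1).

Boundary ∂_2: C_2 → C_1 sends each 2-simplex [p,q,r] to [q,r] − [p,r] + [p,q]. For instance
  ∂[2,3,6] = [3,6] − [2,6] + [2,3],
  ∂[1,5,8] = [5,8] − [1,8] + [1,5].
This gives a 24×16 integer matrix of rank 15; reducing to Smith normal form yields diagonal entries (1,1,1,1,1,1,1,1,1,1,1,1,1,1,1).

Now H_k = ker ∂_k / im ∂_{k+1}, so:

  H_0: rank C_0 − rank ∂_1 = 8 − 7 = 1, and the invariant factors of ∂_1 are all 1, so H_0 ≅ Z.
  H_1: rank ker ∂_1 − rank ∂_2 = (24 − 7) − 15 = 2, and the invariant factors of ∂_2 are all 1, so H_1 ≅ Z^2.
  H_2: rank ker ∂_2 − rank ∂_3 = (16 − 15) − 0 = 1, and there is no ∂_3, so H_2 ≅ Z.

(K is a triangulation of the torus T^2.)

H_0 = Z,  H_1 = Z^2,  H_2 = Z.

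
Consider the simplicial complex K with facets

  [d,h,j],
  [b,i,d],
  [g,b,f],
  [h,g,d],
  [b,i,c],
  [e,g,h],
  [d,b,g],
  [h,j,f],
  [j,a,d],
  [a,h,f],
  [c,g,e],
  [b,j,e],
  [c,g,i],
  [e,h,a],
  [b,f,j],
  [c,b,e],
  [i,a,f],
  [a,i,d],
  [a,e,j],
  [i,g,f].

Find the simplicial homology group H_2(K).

Fix the vertex order a < b < c < d < e < f < g < h < i < j and write every simplex with vertices in increasing order. Then dim K = 2 and the simplices of K are:

  0-simplices (10): a, b, c, d, e, f, g, h, i, j
  1-simplices (30): ad, ae, af, ah, ai, aj, bc, bd, be, bf, bg, bi, bj, ce, cg, ci, dg, dh, di, dj, eg, eh, ej, fg, fh, fi, fj, gh, gi, hj
  2-simplices (20): adi, adj, aeh, aej, afh, afi, bce, bci, bdg, bdi, bej, bfg, bfj, ceg, cgi, dgh, dhj, egh, fgi, fhj

Hence C_0 ≅ Z^10, C_1 ≅ Z^30, C_2 ≅ Z^20.

∂_1: C_1 → C_0 maps an edge to its endpoints' difference, ∂[p,q] = q − p. For instance
  ∂hj = j − h.
The resulting 10×30 matrix has rank 9, and its Smith normal form has invariant factors (1,1,1,1,1,1,1,1,1).

Boundary ∂_2: C_2 → C_1 maps a triangle to the signed sum of its edges. For instance
  ∂dgh = gh − dh + dg,
  ∂aeh = eh − ah + ae.
This gives a 30×20 integer matrix of rank 20; reducing to Smith normal form yields diagonal entries (1,1,1,1,1,1,1,1,1,1,1,1,1,1,1,1,1,1,1,2).

Now H_k = ker ∂_k / im ∂_{k+1}, so:

  H_2: rank ker ∂_2 − rank ∂_3 = (20 − 20) − 0 = 0, and there is no ∂_3, so H_2 ≅ 0.

(K is a triangulation of the Klein bottle.)

H_2 = 0.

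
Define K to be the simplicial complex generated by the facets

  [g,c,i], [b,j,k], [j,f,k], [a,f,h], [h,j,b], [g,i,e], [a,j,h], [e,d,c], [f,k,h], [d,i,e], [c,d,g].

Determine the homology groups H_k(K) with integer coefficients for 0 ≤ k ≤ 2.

H_0 ≅ Z^2,  H_1 ≅ Z^2,  H_2 = 0.

Fix the vertex order a < b < c < d < e < f < g < h < i < j < k and write every simplex with vertices in increasing order. Then dim K = 2 and the simplices of K are:

  0-simplices (11): a, b, c, d, e, f, g, h, i, j, k
  1-simplices (22): af, ah, aj, bh, bj, bk, cd, ce, cg, ci, de, dg, di, eg, ei, fh, fj, fk, gi, hj, hk, jk
  2-simplices (11): afh, ahj, bhj, bjk, cde, cdg, cgi, dei, egi, fhk, fjk

Hence C_0 ≅ Z^11, C_1 ≅ Z^22, C_2 ≅ Z^11.

∂_1: C_1 → C_0 sends each edge [p,q] (with p < q) to q − p. For instance
  ∂cg = g − c.
The 11×22 boundary matrix has rank 9 and Smith normal form diag(1,1,1,1,1,1,1,1,1).

∂_2: C_2 → C_1 maps a triangle to the signed sum of its edges. For instance
  ∂afh = fh − ah + af,
  ∂egi = gi − ei + eg.
The resulting 22×11 matrix has rank 11, and its Smith normal form has invariant factors (1,1,1,1,1,1,1,1,1,1,1).

From H_k ≅ ker(∂_k) / im(∂_{k+1}) we obtain:

  H_0: rank C_0 − rank ∂_1 = 11 − 9 = 2, and the invariant factors of ∂_1 are all 1, so H_0 ≅ Z^2.
  H_1: rank ker ∂_1 − rank ∂_2 = (22 − 9) − 11 = 2, and the invariant factors of ∂_2 are all 1, so H_1 ≅ Z^2.
  H_2: rank ker ∂_2 − rank ∂_3 = (11 − 11) − 0 = 0, and there is no ∂_3, so H_2 ≅ 0.

As a check, the Euler characteristic is 11 − 22 + 11 = 0, which agrees with 2 − 2 + 0 = 0.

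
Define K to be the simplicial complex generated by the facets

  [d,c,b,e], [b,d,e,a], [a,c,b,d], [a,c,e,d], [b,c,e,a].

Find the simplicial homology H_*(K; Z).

H_0 = Z,  H_1 = 0,  H_2 = 0,  H_3 = Z.

K has 5 vertices, 10 edges, 10 triangles, 5 3-simplices.
rank ∂_0 = 0, rank ∂_1 = 4 ⇒ b_0 = 5 − 0 − 4 = 1; all invariant factors of ∂_1 are 1 so no torsion. So H_0 ≅ Z.
rank ∂_1 = 4, rank ∂_2 = 6 ⇒ b_1 = 10 − 4 − 6 = 0; all invariant factors of ∂_2 are 1 so no torsion. So H_1 ≅ 0.
rank ∂_2 = 6, rank ∂_3 = 4 ⇒ b_2 = 10 − 6 − 4 = 0; all invariant factors of ∂_3 are 1 so no torsion. So H_2 ≅ 0.
rank ∂_3 = 4, rank ∂_4 = 0 ⇒ b_3 = 5 − 4 − 0 = 1. So H_3 ≅ Z.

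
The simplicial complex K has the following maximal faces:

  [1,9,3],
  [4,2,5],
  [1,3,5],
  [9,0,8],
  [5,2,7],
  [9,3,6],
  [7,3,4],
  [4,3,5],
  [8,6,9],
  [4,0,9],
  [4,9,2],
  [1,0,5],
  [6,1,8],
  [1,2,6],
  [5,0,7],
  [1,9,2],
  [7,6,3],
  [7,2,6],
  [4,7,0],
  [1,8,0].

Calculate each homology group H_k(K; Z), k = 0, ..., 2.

Order the vertices as 0 < 1 < 2 < 3 < 4 < 5 < 6 < 7 < 8 < 9. Listing each simplex with vertices in this order, K has dimension 2 with simplices:

  0-simplices (10): [0], [1], [2], [3], [4], [5], [6], [7], [8], [9]
  1-simplices (30): (30 of them)
  2-simplices (20): (20 of them)

giving chain groups C_0 ≅ Z^10, C_1 ≅ Z^30, C_2 ≅ Z^20.

The boundary map ∂_1: C_1 → C_0 is given by ∂[p,q] = [q] − [p]. For instance
  ∂[2,7] = [7] − [2].
This gives a 10×30 integer matrix of rank 9; reducing to Smith normal form yields diagonal entries (1,1,1,1,1,1,1,1,1).

The boundary map ∂_2: C_2 → C_1 acts by ∂[p,q,r] = [q,r] − [p,r] + [p,q]. For instance
  ∂[0,1,5] = [1,5] − [0,5] + [0,1],
  ∂[2,6,7] = [6,7] − [2,7] + [2,6].
The resulting 30×20 matrix has rank 20, and its Smith normal form has invariant factors (1,1,1,1,1,1,1,1,1,1,1,1,1,1,1,1,1,1,1,2).

Computing H_k = (kernel of ∂_k) / (image of ∂_{k+1}):

  H_0: rank C_0 − rank ∂_1 = 10 − 9 = 1, and the invariant factors of ∂_1 are all 1, so H_0 ≅ Z.
  H_1: rank ker ∂_1 − rank ∂_2 = (30 − 9) − 20 = 1, and ∂_2 has invariant factor 2 > 1, so H_1 ≅ Z ⊕ Z/2.
  H_2: rank ker ∂_2 − rank ∂_3 = (20 − 20) − 0 = 0, and there is no ∂_3, so H_2 ≅ 0.

H_0 = Z,  H_1 = Z ⊕ Z/2,  H_2 = 0.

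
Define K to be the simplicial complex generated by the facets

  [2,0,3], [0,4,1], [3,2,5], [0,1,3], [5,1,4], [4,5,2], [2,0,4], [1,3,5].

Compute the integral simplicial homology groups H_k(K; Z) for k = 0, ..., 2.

H_0 = Z,  H_1 = 0,  H_2 = Z.

Fix the vertex order 0 < 1 < 2 < 3 < 4 < 5 and write every simplex with vertices in increasing order. Then dim K = 2 and the simplices of K are:

  0-simplices (6): [0], [1], [2], [3], [4], [5]
  1-simplices (12): [0,1], [0,2], [0,3], [0,4], [1,3], [1,4], [1,5], [2,3], [2,4], [2,5], [3,5], [4,5]
  2-simplices (8): [0,1,3], [0,1,4], [0,2,3], [0,2,4], [1,3,5], [1,4,5], [2,3,5], [2,4,5]

giving chain groups C_0 ≅ Z^6, C_1 ≅ Z^12, C_2 ≅ Z^8.

The boundary map ∂_1: C_1 → C_0 is given by ∂[p,q] = [q] − [p]. For instance
  ∂[0,2] = [2] − [0].
The resulting 6×12 matrix has rank 5, and its Smith normal form has invariant factors (1,1,1,1,1).

The boundary map ∂_2: C_2 → C_1 sends each 2-simplex [p,q,r] to [q,r] − [p,r] + [p,q]. For instance
  ∂[2,3,5] = [3,5] − [2,5] + [2,3],
  ∂[1,3,5] = [3,5] − [1,5] + [1,3].
The resulting 12×8 matrix has rank 7, and its Smith normal form has invariant factors (1,1,1,1,1,1,1).

From H_k ≅ ker(∂_k) / im(∂_{k+1}) we obtain:

  H_0: rank C_0 − rank ∂_1 = 6 − 5 = 1, and the invariant factors of ∂_1 are all 1, so H_0 = Z.
  H_1: rank ker ∂_1 − rank ∂_2 = (12 − 5) − 7 = 0, and the invariant factors of ∂_2 are all 1, so H_1 = 0.
  H_2: rank ker ∂_2 − rank ∂_3 = (8 − 7) − 0 = 1, and there is no ∂_3, so H_2 = Z.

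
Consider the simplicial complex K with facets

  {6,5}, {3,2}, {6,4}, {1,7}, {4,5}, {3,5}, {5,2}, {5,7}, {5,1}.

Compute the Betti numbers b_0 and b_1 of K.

Take the total order 1 < 2 < 3 < 4 < 5 < 6 < 7 on the vertex set. Then K (dimension 1) consists of the simplices:

  0-simplices (7): [1], [2], [3], [4], [5], [6], [7]
  1-simplices (9): [1,5], [1,7], [2,3], [2,5], [3,5], [4,5], [4,6], [5,6], [5,7]

giving chain groups C_0 ≅ Z^7, C_1 ≅ Z^9.

∂_1: C_1 → C_0 maps an edge to its endpoints' difference, ∂[p,q] = q − p. For instance
  ∂[2,5] = [5] − [2].
As a 7×9 matrix over Z this has rank 6, with invariant factors (1,1,1,1,1,1).

Reading off H_k = ker ∂_k / im ∂_{k+1}:

  H_0: rank C_0 − rank ∂_1 = 7 − 6 = 1, and the invariant factors of ∂_1 are all 1, so H_0 ≅ Z.
  H_1: rank ker ∂_1 − rank ∂_2 = (9 − 6) − 0 = 3, and there is no ∂_2, so H_1 ≅ Z^3.

As a check, the Euler characteristic is 7 − 9 = -2, which agrees with 1 − 3 = -2.
(K is a triangulation of a wedge of 3 circles.)

Hence the Betti numbers are b_0 = 1, b_1 = 3.

b_0 = 1, b_1 = 3.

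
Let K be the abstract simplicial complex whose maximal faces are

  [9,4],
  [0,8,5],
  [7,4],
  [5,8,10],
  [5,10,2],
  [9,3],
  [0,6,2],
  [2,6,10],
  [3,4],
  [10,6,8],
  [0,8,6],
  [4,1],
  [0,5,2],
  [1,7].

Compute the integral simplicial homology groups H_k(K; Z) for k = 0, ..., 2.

H_0 = Z^2,  H_1 = Z^2,  H_2 = Z.

We work with the vertex ordering 0 < 1 < 2 < 3 < 4 < 5 < 6 < 7 < 8 < 9 < 10. The simplices of K, each written with vertices in increasing order, are:

  0-simplices (11): [0], [1], [2], [3], [4], [5], [6], [7], [8], [9], [10]
  1-simplices (18): [0,2], [0,5], [0,6], [0,8], [1,4], [1,7], [2,5], [2,6], [2,10], [3,4], [3,9], [4,7], [4,9], [5,8], [5,10], [6,8], [6,10], [8,10]
  2-simplices (8): [0,2,5], [0,2,6], [0,5,8], [0,6,8], [2,5,10], [2,6,10], [5,8,10], [6,8,10]

so the chain groups are C_0 ≅ Z^11, C_1 ≅ Z^18, C_2 ≅ Z^8.

Boundary ∂_1: C_1 → C_0 maps an edge to its endpoints' difference, ∂[p,q] = q − p.
The 11×18 boundary matrix has rank 9 and Smith normal form diag(1,1,1,1,1,1,1,1,1).

The boundary map ∂_2: C_2 → C_1 maps a triangle to the signed sum of its edges. For instance
  ∂[0,2,5] = [2,5] − [0,5] + [0,2],
  ∂[0,2,6] = [2,6] − [0,6] + [0,2].
The 18×8 boundary matrix has rank 7 and Smith normal form diag(1,1,1,1,1,1,1).

Computing H_k = (kernel of ∂_k) / (image of ∂_{k+1}):

  H_0: rank C_0 − rank ∂_1 = 11 − 9 = 2, and the invariant factors of ∂_1 are all 1, so H_0 ≅ Z^2.
  H_1: rank ker ∂_1 − rank ∂_2 = (18 − 9) − 7 = 2, and the invariant factors of ∂_2 are all 1, so H_1 ≅ Z^2.
  H_2: rank ker ∂_2 − rank ∂_3 = (8 − 7) − 0 = 1, and there is no ∂_3, so H_2 ≅ Z.

(K is a triangulation of the disjoint union of a wedge of 2 circles and the 2-sphere S^2.)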